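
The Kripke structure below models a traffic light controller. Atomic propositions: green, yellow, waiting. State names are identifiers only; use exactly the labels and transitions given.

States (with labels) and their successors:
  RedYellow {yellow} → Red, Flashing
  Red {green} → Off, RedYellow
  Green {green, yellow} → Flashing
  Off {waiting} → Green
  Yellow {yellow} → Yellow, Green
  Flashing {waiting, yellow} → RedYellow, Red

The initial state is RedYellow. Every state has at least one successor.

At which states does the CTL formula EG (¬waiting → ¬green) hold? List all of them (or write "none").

States satisfying ¬waiting → ¬green: {RedYellow, Off, Yellow, Flashing}.
States satisfying EG (¬waiting → ¬green): {RedYellow, Yellow, Flashing}.

{RedYellow, Yellow, Flashing}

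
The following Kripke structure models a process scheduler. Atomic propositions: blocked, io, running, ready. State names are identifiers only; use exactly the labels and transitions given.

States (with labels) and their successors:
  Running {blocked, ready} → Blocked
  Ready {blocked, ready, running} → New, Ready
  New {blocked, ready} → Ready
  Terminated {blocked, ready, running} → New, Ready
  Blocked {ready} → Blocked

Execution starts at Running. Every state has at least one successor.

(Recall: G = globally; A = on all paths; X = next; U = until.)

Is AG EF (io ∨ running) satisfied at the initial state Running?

States satisfying EF (io ∨ running): {Ready, New, Terminated}.
States satisfying AG EF (io ∨ running): {Ready, New, Terminated}.
Blocked is reachable from Running and violates EF (io ∨ running), so AG fails at Running.
Running ∉ Sat(AG EF (io ∨ running)).

No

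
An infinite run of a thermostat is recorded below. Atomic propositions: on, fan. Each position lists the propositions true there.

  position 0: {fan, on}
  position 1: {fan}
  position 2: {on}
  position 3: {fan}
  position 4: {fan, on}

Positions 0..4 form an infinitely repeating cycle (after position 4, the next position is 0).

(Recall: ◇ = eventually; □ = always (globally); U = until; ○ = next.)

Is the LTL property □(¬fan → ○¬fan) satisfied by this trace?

Does not hold

¬fan → ○¬fan must hold at every position from 0 onward. It fails at position 2, so □(¬fan → ○¬fan) is false.
Positions where ¬fan holds: 2.
Check ○¬fan at each: 2→fails.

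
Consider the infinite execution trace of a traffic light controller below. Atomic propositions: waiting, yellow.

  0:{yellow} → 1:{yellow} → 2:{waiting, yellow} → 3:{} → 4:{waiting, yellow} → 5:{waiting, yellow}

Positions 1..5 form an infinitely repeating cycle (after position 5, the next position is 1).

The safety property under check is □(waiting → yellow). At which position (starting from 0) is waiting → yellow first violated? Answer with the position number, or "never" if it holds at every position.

waiting → yellow holds at every position 0..5, and those are all the positions the trace ever visits, so the invariant □(waiting → yellow) is never violated.

never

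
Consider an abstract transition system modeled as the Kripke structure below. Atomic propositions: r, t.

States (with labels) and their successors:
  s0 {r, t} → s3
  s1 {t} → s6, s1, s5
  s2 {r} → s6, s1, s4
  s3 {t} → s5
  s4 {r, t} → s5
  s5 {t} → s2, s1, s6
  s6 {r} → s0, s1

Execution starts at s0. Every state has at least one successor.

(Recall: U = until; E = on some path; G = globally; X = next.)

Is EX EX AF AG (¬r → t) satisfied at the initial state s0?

States satisfying EX AF AG (¬r → t): {s0, s1, s2, s3, s4, s5, s6}.
States satisfying EX EX AF AG (¬r → t): {s0, s1, s2, s3, s4, s5, s6}.
s0 ∈ Sat(EX EX AF AG (¬r → t)).

Satisfied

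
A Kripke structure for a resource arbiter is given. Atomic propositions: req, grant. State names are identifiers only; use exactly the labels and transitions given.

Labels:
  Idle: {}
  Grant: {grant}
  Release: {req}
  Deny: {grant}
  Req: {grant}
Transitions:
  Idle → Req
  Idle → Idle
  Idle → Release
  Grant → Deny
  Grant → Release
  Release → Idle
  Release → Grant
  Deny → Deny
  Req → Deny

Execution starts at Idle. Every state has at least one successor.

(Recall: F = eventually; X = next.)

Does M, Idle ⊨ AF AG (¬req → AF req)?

No

States satisfying AG (¬req → AF req): ∅.
States satisfying AF AG (¬req → AF req): ∅.
There is a path from Idle along which AG (¬req → AF req) never holds.
Idle ∉ Sat(AF AG (¬req → AF req)).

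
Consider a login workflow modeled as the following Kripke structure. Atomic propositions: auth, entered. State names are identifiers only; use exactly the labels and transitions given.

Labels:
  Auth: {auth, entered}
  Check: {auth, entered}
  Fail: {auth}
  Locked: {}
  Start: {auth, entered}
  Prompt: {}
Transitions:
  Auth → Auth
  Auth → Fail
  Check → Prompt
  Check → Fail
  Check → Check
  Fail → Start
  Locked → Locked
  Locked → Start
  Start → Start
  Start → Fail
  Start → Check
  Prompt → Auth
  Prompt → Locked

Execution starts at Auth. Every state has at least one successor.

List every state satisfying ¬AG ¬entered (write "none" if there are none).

States satisfying ¬entered: {Fail, Locked, Prompt}.
States satisfying AG ¬entered: ∅.
States satisfying ¬AG ¬entered: {Auth, Check, Fail, Locked, Start, Prompt}.

{Auth, Check, Fail, Locked, Start, Prompt}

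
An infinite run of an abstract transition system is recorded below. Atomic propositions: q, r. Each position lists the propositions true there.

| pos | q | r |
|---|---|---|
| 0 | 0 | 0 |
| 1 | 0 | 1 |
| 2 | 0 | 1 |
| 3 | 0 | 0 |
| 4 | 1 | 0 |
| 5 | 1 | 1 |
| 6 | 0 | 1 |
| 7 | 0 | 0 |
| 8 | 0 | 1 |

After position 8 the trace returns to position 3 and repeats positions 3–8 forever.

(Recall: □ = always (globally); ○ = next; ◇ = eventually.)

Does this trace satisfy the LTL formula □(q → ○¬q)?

No

q → ○¬q must hold at every position from 0 onward. It fails at position 4, so □(q → ○¬q) is false.
Positions where q holds: 4, 5.
Check ○¬q at each: 4→fails, 5→ok.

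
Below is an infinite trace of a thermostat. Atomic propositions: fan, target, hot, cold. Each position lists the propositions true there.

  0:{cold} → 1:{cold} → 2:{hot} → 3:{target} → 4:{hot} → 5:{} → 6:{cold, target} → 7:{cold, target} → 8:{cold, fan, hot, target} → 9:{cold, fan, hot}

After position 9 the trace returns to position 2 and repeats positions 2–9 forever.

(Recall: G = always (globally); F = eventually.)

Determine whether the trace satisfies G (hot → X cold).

hot → X cold must hold at every position from 0 onward. It fails at position 2, so G (hot → X cold) is false.
Positions where hot holds: 2, 4, 8, 9.
Check X cold at each: 2→fails, 4→fails, 8→ok, 9→fails.

Does not hold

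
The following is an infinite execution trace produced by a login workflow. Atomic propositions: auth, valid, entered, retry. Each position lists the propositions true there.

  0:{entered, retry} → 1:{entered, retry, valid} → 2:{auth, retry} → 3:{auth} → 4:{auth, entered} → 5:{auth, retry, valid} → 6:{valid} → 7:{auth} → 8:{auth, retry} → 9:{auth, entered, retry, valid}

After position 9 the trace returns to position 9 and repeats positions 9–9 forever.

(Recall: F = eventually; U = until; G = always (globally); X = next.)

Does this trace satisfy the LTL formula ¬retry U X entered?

Walking from position 0: X entered first holds at position 0, and ¬retry holds at every earlier position along the way, so ¬retry U X entered holds.

Holds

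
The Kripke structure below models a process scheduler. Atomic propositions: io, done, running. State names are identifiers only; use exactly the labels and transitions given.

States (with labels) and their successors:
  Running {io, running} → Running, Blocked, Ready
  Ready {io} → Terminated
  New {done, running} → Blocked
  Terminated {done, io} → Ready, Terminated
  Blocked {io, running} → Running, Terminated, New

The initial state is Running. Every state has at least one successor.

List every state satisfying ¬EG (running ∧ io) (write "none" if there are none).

States satisfying running ∧ io: {Running, Blocked}.
States satisfying EG (running ∧ io): {Running, Blocked}.
States satisfying ¬EG (running ∧ io): {Ready, New, Terminated}.

{Ready, New, Terminated}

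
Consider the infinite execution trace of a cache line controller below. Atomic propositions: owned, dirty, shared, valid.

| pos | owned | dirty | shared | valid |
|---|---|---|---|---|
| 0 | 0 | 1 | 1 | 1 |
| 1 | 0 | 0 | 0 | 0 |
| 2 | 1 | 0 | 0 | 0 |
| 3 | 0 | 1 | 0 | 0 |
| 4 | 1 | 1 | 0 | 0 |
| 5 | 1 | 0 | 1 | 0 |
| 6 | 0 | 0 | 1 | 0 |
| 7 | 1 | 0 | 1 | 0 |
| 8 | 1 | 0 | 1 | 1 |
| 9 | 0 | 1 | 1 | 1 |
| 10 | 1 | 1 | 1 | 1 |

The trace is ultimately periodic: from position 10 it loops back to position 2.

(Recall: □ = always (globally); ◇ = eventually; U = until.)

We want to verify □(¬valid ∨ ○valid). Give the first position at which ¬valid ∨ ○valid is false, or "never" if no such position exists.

At position 0 the labels are {dirty, shared, valid} and the next position 1 has {}, so ¬valid ∨ ○valid is false there. This is the first violation.

0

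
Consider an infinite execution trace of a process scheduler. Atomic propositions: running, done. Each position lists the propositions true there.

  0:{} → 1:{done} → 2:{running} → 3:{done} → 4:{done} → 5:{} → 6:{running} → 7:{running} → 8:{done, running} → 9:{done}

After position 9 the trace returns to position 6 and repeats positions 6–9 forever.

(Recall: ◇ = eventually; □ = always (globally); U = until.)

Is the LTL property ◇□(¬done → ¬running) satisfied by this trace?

Violated

□(¬done → ¬running) is false at every position 0..9, so it never becomes true and ◇□(¬done → ¬running) fails.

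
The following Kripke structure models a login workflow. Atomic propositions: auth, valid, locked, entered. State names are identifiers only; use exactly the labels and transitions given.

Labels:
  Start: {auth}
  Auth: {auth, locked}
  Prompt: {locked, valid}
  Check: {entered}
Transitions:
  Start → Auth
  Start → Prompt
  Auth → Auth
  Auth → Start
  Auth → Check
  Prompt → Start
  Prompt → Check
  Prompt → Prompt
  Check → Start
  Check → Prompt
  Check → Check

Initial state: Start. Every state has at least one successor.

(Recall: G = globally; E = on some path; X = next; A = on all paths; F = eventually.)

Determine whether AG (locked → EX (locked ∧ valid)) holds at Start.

Violated

States satisfying locked → EX (locked ∧ valid): {Start, Prompt, Check}.
States satisfying AG (locked → EX (locked ∧ valid)): ∅.
Auth is reachable from Start and violates locked → EX (locked ∧ valid), so AG fails at Start.
Start ∉ Sat(AG (locked → EX (locked ∧ valid))).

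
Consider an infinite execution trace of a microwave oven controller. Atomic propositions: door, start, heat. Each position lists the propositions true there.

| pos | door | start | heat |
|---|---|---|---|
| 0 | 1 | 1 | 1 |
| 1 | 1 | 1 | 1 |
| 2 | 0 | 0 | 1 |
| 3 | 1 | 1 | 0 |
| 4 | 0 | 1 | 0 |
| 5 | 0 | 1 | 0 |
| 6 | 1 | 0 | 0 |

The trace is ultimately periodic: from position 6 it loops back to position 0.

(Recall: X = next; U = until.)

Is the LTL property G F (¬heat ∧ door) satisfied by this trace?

F (¬heat ∧ door) holds at every position 0..6, and those are all positions ever visited, so G F (¬heat ∧ door) holds.

Yes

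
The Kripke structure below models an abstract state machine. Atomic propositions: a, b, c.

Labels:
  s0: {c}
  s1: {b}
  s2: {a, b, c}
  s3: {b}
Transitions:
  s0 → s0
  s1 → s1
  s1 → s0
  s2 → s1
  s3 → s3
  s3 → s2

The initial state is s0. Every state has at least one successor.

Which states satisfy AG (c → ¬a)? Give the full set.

States satisfying c → ¬a: {s0, s1, s3}.
States satisfying AG (c → ¬a): {s0, s1}.

{s0, s1}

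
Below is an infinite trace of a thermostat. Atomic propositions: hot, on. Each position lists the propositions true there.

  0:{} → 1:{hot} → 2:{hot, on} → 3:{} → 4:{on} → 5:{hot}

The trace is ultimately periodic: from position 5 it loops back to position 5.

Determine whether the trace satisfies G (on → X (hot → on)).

Violated

on → X (hot → on) must hold at every position from 0 onward. It fails at position 4, so G (on → X (hot → on)) is false.
Positions where on holds: 2, 4.
Check X (hot → on) at each: 2→ok, 4→fails.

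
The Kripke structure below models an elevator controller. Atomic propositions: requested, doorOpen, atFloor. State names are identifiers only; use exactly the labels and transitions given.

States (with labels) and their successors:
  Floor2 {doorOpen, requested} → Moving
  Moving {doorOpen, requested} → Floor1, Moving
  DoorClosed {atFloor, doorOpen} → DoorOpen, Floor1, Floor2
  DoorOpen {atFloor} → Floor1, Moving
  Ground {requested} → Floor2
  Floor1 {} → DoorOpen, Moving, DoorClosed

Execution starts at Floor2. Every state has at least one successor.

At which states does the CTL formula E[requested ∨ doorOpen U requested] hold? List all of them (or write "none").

{Floor2, Moving, DoorClosed, Ground}

States satisfying requested ∨ doorOpen: {Floor2, Moving, DoorClosed, Ground}.
States satisfying requested: {Floor2, Moving, Ground}.
States satisfying E[requested ∨ doorOpen U requested]: {Floor2, Moving, DoorClosed, Ground}.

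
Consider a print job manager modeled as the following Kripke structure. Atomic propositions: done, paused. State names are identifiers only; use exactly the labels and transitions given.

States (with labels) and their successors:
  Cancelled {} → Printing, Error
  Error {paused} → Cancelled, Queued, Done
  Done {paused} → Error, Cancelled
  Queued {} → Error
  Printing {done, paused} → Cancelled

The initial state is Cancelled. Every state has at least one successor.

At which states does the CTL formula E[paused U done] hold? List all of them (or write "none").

{Printing}

States satisfying paused: {Error, Done, Printing}.
States satisfying done: {Printing}.
States satisfying E[paused U done]: {Printing}.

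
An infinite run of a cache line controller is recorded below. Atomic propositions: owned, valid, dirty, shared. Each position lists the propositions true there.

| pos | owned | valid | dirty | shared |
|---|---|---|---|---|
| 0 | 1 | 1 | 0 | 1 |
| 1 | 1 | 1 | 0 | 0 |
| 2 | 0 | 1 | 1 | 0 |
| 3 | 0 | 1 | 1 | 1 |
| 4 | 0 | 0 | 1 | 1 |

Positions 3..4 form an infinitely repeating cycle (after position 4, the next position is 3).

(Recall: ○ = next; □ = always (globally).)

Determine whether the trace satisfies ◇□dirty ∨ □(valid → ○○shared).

□dirty holds at position 2, which is reachable from 0, so ◇□dirty holds.
valid → ○○shared must hold at every position from 0 onward. It fails at position 0, so □(valid → ○○shared) is false.
Positions where valid holds: 0, 1, 2, 3.
Check ○○shared at each: 0→fails, 1→ok, 2→ok, 3→ok.
At position 0: ◇□dirty is true; □(valid → ○○shared) is false; so ◇□dirty ∨ □(valid → ○○shared) is true.

Yes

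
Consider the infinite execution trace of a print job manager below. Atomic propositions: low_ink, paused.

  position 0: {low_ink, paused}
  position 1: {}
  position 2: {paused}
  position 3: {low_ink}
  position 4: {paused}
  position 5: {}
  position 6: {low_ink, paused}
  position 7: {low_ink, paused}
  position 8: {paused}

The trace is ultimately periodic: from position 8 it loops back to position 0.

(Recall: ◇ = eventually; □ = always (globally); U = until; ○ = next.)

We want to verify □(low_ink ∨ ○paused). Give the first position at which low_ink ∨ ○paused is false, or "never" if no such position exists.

Check low_ink ∨ ○paused at each position in order: 0 ✓, 1 ✓.
At position 2 the labels are {paused} and the next position 3 has {low_ink}, so low_ink ∨ ○paused is false there. This is the first violation.

2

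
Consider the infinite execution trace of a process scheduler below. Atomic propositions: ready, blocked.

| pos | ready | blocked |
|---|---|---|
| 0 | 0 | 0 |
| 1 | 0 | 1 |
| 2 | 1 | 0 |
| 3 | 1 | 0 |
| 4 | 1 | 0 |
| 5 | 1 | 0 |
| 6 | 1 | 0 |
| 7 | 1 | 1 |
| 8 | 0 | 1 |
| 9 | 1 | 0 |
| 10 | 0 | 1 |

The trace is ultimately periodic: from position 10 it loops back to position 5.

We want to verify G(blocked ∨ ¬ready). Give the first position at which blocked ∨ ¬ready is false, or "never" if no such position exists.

Check blocked ∨ ¬ready at each position in order: 0 ✓, 1 ✓.
At position 2 the labels are {ready}, so blocked ∨ ¬ready is false there. This is the first violation.

2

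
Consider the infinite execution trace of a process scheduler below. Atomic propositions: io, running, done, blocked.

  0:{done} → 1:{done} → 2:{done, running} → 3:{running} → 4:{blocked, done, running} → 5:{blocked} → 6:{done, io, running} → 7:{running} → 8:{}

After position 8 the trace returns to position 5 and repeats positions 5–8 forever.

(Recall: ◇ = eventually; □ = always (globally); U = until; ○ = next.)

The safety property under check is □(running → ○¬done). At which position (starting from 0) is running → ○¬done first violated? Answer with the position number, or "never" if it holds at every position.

3

Check running → ○¬done at each position in order: 0 ✓, 1 ✓, 2 ✓.
At position 3 the labels are {running} and the next position 4 has {blocked, done, running}, so running → ○¬done is false there. This is the first violation.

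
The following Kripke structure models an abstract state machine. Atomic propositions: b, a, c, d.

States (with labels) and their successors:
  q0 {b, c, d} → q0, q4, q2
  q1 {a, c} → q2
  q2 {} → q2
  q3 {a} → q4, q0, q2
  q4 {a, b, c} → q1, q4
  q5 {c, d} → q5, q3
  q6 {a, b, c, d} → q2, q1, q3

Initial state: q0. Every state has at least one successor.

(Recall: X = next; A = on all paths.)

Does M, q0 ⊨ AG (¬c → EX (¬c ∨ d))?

Satisfied

States satisfying ¬c → EX (¬c ∨ d): {q0, q1, q2, q3, q4, q5, q6}.
States satisfying AG (¬c → EX (¬c ∨ d)): {q0, q1, q2, q3, q4, q5, q6}.
Every state reachable from q0 satisfies ¬c → EX (¬c ∨ d).
q0 ∈ Sat(AG (¬c → EX (¬c ∨ d))).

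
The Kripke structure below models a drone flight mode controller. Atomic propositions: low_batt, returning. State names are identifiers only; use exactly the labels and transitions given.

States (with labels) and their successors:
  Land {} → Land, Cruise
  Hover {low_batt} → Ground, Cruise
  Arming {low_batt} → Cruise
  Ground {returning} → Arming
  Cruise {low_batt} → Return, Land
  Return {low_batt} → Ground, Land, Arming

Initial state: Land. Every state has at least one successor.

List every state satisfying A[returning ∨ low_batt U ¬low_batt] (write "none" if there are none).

States satisfying returning ∨ low_batt: {Hover, Arming, Ground, Cruise, Return}.
States satisfying ¬low_batt: {Land, Ground}.
States satisfying A[returning ∨ low_batt U ¬low_batt]: {Land, Ground}.

{Land, Ground}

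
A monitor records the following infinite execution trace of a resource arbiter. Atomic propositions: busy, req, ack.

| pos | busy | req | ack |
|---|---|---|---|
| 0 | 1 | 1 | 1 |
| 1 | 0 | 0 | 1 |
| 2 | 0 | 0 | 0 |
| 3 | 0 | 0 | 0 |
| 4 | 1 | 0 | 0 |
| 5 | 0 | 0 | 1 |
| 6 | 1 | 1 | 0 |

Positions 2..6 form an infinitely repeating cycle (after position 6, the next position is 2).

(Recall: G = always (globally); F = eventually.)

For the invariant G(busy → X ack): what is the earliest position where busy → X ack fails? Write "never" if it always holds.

6

Check busy → X ack at each position in order: 0 ✓, 1 ✓, 2 ✓, 3 ✓, 4 ✓, 5 ✓.
At position 6 the labels are {busy, req} and the next position 2 has {}, so busy → X ack is false there. This is the first violation.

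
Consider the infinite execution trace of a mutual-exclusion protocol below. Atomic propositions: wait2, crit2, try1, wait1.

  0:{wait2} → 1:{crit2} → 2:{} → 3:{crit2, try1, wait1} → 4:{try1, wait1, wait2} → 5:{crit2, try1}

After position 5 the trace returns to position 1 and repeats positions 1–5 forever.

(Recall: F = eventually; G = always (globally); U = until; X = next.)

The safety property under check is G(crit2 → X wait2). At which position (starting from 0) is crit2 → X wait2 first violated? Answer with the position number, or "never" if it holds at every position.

Check crit2 → X wait2 at each position in order: 0 ✓.
At position 1 the labels are {crit2} and the next position 2 has {}, so crit2 → X wait2 is false there. This is the first violation.

1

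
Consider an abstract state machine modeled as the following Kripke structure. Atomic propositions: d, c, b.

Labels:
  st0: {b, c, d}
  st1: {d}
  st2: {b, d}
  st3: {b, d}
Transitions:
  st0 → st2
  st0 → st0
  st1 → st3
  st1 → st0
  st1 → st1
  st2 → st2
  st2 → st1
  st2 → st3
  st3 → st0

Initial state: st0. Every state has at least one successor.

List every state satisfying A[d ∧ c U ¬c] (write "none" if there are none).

States satisfying d ∧ c: {st0}.
States satisfying ¬c: {st1, st2, st3}.
States satisfying A[d ∧ c U ¬c]: {st1, st2, st3}.

{st1, st2, st3}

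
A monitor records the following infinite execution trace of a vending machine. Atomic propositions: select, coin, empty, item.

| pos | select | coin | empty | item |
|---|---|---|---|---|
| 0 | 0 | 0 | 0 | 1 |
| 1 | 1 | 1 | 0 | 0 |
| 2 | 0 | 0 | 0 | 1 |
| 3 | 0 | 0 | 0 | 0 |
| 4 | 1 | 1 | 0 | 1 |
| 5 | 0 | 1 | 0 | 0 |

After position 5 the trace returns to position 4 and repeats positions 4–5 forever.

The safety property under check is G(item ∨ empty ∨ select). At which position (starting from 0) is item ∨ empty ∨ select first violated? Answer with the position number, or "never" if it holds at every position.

3

Check item ∨ empty ∨ select at each position in order: 0 ✓, 1 ✓, 2 ✓.
At position 3 the labels are {}, so item ∨ empty ∨ select is false there. This is the first violation.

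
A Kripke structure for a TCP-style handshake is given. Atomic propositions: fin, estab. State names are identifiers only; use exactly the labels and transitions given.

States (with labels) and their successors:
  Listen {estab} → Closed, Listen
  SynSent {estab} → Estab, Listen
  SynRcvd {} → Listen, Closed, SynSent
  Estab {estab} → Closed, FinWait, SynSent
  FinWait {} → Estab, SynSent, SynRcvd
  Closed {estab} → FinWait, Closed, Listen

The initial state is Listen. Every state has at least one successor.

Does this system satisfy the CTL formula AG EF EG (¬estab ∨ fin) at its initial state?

States satisfying EF EG (¬estab ∨ fin): ∅.
States satisfying AG EF EG (¬estab ∨ fin): ∅.
Closed is reachable from Listen and violates EF EG (¬estab ∨ fin), so AG fails at Listen.
Listen ∉ Sat(AG EF EG (¬estab ∨ fin)).

Does not hold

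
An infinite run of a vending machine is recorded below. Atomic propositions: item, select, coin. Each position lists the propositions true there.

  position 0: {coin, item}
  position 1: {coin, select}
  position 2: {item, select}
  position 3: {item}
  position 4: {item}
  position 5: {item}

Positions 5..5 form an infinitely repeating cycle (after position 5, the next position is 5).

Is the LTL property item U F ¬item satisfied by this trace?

Walking from position 0: F ¬item first holds at position 0, and item holds at every earlier position along the way, so item U F ¬item holds.

Holds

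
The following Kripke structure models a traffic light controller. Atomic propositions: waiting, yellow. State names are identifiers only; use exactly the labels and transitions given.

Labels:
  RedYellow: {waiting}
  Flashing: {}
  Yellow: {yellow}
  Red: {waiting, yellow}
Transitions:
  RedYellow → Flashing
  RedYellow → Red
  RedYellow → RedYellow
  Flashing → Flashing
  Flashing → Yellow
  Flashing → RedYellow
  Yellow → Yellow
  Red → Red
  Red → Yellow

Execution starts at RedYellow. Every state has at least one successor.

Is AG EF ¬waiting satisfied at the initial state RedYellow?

Satisfied

States satisfying EF ¬waiting: {RedYellow, Flashing, Yellow, Red}.
States satisfying AG EF ¬waiting: {RedYellow, Flashing, Yellow, Red}.
Every state reachable from RedYellow satisfies EF ¬waiting.
RedYellow ∈ Sat(AG EF ¬waiting).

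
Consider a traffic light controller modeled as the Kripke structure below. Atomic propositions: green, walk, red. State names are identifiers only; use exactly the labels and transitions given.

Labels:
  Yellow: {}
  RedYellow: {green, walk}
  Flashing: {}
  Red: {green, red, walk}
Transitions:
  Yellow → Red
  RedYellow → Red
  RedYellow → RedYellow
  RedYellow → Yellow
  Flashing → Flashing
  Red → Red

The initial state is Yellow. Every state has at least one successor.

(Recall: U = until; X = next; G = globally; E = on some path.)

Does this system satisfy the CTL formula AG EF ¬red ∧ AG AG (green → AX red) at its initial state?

No

States satisfying EF ¬red: {Yellow, RedYellow, Flashing}.
States satisfying AG EF ¬red: {Flashing}.
States satisfying AG (green → AX red): {Yellow, Flashing, Red}.
States satisfying AG AG (green → AX red): {Yellow, Flashing, Red}.
States satisfying AG EF ¬red ∧ AG AG (green → AX red): {Flashing}.
Yellow ∉ Sat(AG EF ¬red ∧ AG AG (green → AX red)).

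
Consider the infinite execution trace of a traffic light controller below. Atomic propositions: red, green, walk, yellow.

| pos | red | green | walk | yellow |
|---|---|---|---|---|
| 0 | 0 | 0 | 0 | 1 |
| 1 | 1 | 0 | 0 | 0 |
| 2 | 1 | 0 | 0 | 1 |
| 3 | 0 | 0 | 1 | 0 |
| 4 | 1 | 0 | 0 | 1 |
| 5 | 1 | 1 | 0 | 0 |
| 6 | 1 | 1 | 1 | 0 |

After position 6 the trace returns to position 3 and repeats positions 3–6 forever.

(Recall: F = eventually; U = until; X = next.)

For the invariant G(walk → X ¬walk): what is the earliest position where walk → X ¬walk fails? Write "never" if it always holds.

Check walk → X ¬walk at each position in order: 0 ✓, 1 ✓, 2 ✓, 3 ✓, 4 ✓, 5 ✓.
At position 6 the labels are {green, red, walk} and the next position 3 has {walk}, so walk → X ¬walk is false there. This is the first violation.

6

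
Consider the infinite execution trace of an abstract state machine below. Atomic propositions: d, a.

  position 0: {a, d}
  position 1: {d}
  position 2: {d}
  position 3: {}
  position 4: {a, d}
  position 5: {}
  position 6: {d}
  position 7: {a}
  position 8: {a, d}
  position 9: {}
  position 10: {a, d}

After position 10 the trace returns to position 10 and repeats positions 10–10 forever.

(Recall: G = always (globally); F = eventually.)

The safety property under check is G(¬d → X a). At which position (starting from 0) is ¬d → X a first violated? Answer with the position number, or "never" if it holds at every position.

Check ¬d → X a at each position in order: 0 ✓, 1 ✓, 2 ✓, 3 ✓, 4 ✓.
At position 5 the labels are {} and the next position 6 has {d}, so ¬d → X a is false there. This is the first violation.

5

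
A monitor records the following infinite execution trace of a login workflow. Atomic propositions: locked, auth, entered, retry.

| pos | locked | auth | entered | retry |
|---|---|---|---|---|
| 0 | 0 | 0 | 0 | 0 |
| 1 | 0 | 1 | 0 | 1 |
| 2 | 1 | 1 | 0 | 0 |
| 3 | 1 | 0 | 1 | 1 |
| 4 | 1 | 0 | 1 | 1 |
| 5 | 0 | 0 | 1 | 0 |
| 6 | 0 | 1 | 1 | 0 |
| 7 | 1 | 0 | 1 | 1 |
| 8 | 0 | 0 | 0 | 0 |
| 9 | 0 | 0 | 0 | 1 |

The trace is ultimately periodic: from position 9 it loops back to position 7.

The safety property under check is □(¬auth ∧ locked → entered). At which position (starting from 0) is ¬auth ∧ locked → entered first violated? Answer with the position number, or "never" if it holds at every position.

¬auth ∧ locked → entered holds at every position 0..9, and those are all the positions the trace ever visits, so the invariant □(¬auth ∧ locked → entered) is never violated.

never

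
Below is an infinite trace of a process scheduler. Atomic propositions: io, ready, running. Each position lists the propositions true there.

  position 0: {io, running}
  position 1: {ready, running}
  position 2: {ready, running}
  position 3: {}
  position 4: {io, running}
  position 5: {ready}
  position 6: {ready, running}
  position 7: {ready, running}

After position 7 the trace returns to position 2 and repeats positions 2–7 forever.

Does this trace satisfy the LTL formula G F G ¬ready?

Does not hold

F G ¬ready must hold at every position from 0 onward. It fails at position 0, so G F G ¬ready is false.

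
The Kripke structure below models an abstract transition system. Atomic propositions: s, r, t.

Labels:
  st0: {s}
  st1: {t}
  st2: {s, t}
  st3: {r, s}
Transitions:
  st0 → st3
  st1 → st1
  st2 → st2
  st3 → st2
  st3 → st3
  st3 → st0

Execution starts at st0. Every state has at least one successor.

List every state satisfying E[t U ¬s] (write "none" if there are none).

{st1}

States satisfying t: {st1, st2}.
States satisfying ¬s: {st1}.
States satisfying E[t U ¬s]: {st1}.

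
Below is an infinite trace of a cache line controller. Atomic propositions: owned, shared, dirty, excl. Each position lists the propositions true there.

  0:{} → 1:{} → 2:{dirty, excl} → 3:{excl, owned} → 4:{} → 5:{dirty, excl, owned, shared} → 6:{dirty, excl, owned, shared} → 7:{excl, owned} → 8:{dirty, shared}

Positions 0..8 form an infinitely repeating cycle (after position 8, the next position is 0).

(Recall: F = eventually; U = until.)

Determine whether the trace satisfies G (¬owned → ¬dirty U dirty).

Yes

¬owned → ¬dirty U dirty holds at every position 0..8, and those are all positions ever visited, so G (¬owned → ¬dirty U dirty) holds.
Positions where ¬owned holds: 0, 1, 2, 4, 8.
Check ¬dirty U dirty at each: 0→ok, 1→ok, 2→ok, 4→ok, 8→ok.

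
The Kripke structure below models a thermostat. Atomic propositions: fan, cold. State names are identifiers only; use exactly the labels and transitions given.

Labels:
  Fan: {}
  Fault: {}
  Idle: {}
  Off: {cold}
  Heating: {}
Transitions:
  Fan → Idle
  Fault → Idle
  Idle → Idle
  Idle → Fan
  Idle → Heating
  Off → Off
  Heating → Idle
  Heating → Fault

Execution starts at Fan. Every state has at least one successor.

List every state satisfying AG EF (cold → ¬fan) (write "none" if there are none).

{Fan, Fault, Idle, Off, Heating}

States satisfying EF (cold → ¬fan): {Fan, Fault, Idle, Off, Heating}.
States satisfying AG EF (cold → ¬fan): {Fan, Fault, Idle, Off, Heating}.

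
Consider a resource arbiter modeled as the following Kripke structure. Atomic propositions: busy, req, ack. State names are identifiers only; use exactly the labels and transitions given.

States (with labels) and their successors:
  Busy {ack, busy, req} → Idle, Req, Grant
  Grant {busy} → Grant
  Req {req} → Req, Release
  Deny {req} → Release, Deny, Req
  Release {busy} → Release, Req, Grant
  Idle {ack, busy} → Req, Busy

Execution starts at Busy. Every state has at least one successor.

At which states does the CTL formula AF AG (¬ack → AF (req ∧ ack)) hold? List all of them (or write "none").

States satisfying AG (¬ack → AF (req ∧ ack)): ∅.
States satisfying AF AG (¬ack → AF (req ∧ ack)): ∅.

none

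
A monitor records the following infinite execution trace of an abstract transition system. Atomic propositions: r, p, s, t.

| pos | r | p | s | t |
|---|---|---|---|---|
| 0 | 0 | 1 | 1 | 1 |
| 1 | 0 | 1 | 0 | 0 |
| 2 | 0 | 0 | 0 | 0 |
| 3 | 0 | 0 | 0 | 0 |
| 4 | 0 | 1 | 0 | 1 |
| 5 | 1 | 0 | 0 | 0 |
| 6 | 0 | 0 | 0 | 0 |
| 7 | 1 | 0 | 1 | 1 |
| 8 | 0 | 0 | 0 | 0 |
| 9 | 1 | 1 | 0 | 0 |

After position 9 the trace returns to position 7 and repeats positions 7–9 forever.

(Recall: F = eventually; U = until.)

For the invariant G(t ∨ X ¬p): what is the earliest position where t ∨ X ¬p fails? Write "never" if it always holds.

3

Check t ∨ X ¬p at each position in order: 0 ✓, 1 ✓, 2 ✓.
At position 3 the labels are {} and the next position 4 has {p, t}, so t ∨ X ¬p is false there. This is the first violation.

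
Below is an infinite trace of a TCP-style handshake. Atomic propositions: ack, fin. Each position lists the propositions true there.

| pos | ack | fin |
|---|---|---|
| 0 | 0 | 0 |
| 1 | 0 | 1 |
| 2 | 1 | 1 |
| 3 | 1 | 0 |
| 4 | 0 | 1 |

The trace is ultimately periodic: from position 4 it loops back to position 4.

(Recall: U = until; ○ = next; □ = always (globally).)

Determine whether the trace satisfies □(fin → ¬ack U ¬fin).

No

fin → ¬ack U ¬fin must hold at every position from 0 onward. It fails at position 1, so □(fin → ¬ack U ¬fin) is false.
Positions where fin holds: 1, 2, 4.
Check ¬ack U ¬fin at each: 1→fails, 2→fails, 4→fails.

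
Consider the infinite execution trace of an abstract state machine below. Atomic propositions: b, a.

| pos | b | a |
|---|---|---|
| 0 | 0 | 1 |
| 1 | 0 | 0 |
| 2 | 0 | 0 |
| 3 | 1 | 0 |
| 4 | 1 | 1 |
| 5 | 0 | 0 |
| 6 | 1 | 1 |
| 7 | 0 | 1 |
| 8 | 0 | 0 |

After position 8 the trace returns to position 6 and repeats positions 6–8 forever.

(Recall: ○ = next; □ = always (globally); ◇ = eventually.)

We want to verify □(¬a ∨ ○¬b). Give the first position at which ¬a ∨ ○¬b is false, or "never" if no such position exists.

¬a ∨ ○¬b holds at every position 0..8, and those are all the positions the trace ever visits, so the invariant □(¬a ∨ ○¬b) is never violated.

never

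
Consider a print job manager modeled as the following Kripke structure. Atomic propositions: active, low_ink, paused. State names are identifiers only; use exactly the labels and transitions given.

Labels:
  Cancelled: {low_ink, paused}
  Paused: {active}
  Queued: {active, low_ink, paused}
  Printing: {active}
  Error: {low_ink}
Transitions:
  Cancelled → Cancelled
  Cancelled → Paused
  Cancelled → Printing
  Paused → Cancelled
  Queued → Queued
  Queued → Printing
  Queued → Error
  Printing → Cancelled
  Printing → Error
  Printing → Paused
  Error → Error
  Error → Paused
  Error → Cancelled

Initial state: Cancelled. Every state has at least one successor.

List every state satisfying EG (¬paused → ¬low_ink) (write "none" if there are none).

{Cancelled, Paused, Queued, Printing}

States satisfying ¬paused → ¬low_ink: {Cancelled, Paused, Queued, Printing}.
States satisfying EG (¬paused → ¬low_ink): {Cancelled, Paused, Queued, Printing}.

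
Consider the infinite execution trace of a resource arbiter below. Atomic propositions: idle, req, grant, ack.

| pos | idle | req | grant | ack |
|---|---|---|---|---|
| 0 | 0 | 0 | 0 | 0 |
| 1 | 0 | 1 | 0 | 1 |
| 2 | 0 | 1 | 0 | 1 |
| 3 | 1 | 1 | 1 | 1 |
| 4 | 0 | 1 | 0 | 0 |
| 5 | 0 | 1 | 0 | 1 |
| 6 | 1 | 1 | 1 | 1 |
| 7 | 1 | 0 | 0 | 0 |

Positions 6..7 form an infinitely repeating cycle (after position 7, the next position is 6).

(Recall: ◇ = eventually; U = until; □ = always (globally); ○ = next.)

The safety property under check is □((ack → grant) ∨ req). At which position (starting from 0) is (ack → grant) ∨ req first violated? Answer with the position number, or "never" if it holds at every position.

never

(ack → grant) ∨ req holds at every position 0..7, and those are all the positions the trace ever visits, so the invariant □((ack → grant) ∨ req) is never violated.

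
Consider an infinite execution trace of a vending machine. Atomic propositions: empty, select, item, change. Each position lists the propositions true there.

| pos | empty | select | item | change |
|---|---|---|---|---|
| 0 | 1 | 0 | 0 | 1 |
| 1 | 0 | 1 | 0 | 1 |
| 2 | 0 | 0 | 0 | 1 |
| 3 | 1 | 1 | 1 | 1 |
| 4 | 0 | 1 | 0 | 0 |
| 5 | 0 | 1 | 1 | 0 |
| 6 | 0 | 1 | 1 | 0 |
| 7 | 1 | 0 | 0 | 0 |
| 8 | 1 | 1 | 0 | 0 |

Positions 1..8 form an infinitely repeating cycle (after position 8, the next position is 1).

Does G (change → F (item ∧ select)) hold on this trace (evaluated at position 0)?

change → F (item ∧ select) holds at every position 0..8, and those are all positions ever visited, so G (change → F (item ∧ select)) holds.
Positions where change holds: 0, 1, 2, 3.
Check F (item ∧ select) at each: 0→ok, 1→ok, 2→ok, 3→ok.

Yes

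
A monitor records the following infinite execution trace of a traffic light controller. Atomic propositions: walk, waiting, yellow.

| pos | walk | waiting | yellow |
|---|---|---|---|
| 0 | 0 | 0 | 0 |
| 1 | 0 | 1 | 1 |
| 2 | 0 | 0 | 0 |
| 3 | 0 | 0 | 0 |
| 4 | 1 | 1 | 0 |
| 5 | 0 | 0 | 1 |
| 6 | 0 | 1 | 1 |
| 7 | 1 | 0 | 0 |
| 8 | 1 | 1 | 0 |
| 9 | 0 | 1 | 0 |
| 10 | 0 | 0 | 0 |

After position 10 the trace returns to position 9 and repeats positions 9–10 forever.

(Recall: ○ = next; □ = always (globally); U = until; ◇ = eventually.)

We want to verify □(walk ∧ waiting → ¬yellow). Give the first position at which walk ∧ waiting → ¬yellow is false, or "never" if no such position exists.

never

walk ∧ waiting → ¬yellow holds at every position 0..10, and those are all the positions the trace ever visits, so the invariant □(walk ∧ waiting → ¬yellow) is never violated.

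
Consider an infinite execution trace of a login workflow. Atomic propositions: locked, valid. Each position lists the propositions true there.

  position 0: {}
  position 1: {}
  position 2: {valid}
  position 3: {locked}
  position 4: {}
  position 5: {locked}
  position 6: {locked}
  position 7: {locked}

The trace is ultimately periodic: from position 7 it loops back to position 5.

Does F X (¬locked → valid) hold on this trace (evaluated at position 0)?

Holds

X (¬locked → valid) holds at position 1, which is reachable from 0, so F X (¬locked → valid) holds.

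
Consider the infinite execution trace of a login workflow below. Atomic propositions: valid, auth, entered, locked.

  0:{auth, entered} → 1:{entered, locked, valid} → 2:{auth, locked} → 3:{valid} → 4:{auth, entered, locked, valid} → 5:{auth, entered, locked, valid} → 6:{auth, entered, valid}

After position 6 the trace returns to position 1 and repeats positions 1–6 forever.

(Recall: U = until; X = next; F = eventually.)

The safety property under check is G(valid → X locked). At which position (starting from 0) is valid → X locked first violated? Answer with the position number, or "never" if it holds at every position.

5

Check valid → X locked at each position in order: 0 ✓, 1 ✓, 2 ✓, 3 ✓, 4 ✓.
At position 5 the labels are {auth, entered, locked, valid} and the next position 6 has {auth, entered, valid}, so valid → X locked is false there. This is the first violation.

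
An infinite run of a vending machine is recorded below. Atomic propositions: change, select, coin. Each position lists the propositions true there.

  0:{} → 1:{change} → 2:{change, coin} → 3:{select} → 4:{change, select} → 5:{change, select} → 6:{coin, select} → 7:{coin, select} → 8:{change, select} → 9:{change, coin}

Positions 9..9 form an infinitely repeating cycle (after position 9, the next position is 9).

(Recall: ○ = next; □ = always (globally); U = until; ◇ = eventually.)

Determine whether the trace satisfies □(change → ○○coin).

Does not hold

change → ○○coin must hold at every position from 0 onward. It fails at position 1, so □(change → ○○coin) is false.
Positions where change holds: 1, 2, 4, 5, 8, 9.
Check ○○coin at each: 1→fails, 2→fails, 4→ok, 5→ok, 8→ok, 9→ok.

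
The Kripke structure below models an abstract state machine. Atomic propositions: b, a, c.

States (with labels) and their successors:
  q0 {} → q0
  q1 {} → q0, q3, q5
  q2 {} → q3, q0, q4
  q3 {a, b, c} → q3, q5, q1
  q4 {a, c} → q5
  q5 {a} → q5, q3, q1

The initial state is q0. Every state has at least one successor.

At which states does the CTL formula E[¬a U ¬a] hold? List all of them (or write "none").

States satisfying ¬a: {q0, q1, q2}.
States satisfying E[¬a U ¬a]: {q0, q1, q2}.

{q0, q1, q2}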